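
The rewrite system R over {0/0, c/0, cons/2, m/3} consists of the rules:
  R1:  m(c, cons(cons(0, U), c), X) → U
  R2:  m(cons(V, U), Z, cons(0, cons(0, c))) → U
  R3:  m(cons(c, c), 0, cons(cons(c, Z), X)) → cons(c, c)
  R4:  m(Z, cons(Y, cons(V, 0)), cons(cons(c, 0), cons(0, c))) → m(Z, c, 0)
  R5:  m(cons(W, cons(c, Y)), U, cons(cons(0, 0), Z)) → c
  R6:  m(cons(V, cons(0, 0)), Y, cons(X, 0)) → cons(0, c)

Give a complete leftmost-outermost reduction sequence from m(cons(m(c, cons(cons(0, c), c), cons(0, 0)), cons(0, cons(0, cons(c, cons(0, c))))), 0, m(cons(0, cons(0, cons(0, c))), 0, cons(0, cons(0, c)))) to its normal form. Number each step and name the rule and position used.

cons(0, cons(0, cons(c, cons(0, c))))

1. m(cons(m(c, cons(cons(0, c), c), cons(0, 0)), cons(0, cons(0, cons(c, cons(0, c))))), 0, m(cons(0, cons(0, cons(0, c))), 0, cons(0, cons(0, c))))  →  m(cons(c, cons(0, cons(0, cons(c, cons(0, c))))), 0, m(cons(0, cons(0, cons(0, c))), 0, cons(0, cons(0, c))))   [R1 at 1.1]
2. m(cons(c, cons(0, cons(0, cons(c, cons(0, c))))), 0, m(cons(0, cons(0, cons(0, c))), 0, cons(0, cons(0, c))))  →  m(cons(c, cons(0, cons(0, cons(c, cons(0, c))))), 0, cons(0, cons(0, c)))   [R2 at 3]
3. m(cons(c, cons(0, cons(0, cons(c, cons(0, c))))), 0, cons(0, cons(0, c)))  →  cons(0, cons(0, cons(c, cons(0, c))))   [R2 at ε]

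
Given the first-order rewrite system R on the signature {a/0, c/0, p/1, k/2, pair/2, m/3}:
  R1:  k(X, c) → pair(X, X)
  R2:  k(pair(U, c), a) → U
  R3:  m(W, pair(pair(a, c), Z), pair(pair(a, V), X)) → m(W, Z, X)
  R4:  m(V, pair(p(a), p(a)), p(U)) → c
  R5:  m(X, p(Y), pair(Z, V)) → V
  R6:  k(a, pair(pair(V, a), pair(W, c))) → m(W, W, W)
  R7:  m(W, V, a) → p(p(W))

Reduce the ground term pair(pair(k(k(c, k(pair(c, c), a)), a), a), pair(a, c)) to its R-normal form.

pair(pair(c, a), pair(a, c))

1. pair(pair(k(k(c, k(pair(c, c), a)), a), a), pair(a, c))  →  pair(pair(k(k(c, c), a), a), pair(a, c))   [R2 at 1.1.1.2]
2. pair(pair(k(k(c, c), a), a), pair(a, c))  →  pair(pair(k(pair(c, c), a), a), pair(a, c))   [R1 at 1.1.1]
3. pair(pair(k(pair(c, c), a), a), pair(a, c))  →  pair(pair(c, a), pair(a, c))   [R2 at 1.1]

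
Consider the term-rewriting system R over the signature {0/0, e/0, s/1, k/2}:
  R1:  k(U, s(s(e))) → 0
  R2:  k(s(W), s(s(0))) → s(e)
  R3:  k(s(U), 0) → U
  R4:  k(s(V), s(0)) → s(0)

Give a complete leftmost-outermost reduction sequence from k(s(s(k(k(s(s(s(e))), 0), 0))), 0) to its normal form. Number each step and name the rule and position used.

s(s(e))

1. k(s(s(k(k(s(s(s(e))), 0), 0))), 0)  →  s(k(k(s(s(s(e))), 0), 0))   [R3 at ε]
2. s(k(k(s(s(s(e))), 0), 0))  →  s(k(s(s(e)), 0))   [R3 at 1.1]
3. s(k(s(s(e)), 0))  →  s(s(e))   [R3 at 1]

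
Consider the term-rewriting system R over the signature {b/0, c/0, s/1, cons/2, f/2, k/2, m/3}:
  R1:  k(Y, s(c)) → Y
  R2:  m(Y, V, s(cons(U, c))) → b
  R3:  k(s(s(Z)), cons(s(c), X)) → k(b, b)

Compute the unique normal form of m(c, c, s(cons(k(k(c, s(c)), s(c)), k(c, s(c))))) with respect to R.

b

1. m(c, c, s(cons(k(k(c, s(c)), s(c)), k(c, s(c)))))  →  m(c, c, s(cons(k(c, s(c)), k(c, s(c)))))   [R1 at 3.1.1]
2. m(c, c, s(cons(k(c, s(c)), k(c, s(c)))))  →  m(c, c, s(cons(c, k(c, s(c)))))   [R1 at 3.1.1]
3. m(c, c, s(cons(c, k(c, s(c)))))  →  m(c, c, s(cons(c, c)))   [R1 at 3.1.2]
4. m(c, c, s(cons(c, c)))  →  b   [R2 at ε]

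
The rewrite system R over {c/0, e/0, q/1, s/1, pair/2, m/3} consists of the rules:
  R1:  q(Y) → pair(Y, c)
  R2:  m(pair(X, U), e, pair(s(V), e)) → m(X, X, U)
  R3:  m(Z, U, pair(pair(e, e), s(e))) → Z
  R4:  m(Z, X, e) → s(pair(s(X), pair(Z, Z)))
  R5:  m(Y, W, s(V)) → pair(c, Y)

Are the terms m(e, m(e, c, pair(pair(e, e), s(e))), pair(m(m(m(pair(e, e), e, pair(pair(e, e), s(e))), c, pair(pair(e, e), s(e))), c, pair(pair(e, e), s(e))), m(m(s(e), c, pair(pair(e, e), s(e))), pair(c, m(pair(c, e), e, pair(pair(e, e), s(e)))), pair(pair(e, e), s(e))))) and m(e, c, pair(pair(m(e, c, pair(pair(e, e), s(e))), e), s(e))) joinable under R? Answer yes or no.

yes — NF(t₁) = e, NF(t₂) = e

Reduce t₁ = m(e, m(e, c, pair(pair(e, e), s(e))), pair(m(m(m(pair(e, e), e, pair(pair(e, e), s(e))), c, pair(pair(e, e), s(e))), c, pair(pair(e, e), s(e))), m(m(s(e), c, pair(pair(e, e), s(e))), pair(c, m(pair(c, e), e, pair(pair(e, e), s(e)))), pair(pair(e, e), s(e))))):
1. m(e, m(e, c, pair(pair(e, e), s(e))), pair(m(m(m(pair(e, e), e, pair(pair(e, e), s(e))), c, pair(pair(e, e), s(e))), c, pair(pair(e, e), s(e))), m(m(s(e), c, pair(pair(e, e), s(e))), pair(c, m(pair(c, e), e, pair(pair(e, e), s(e)))), pair(pair(e, e), s(e)))))  →  m(e, e, pair(m(m(m(pair(e, e), e, pair(pair(e, e), s(e))), c, pair(pair(e, e), s(e))), c, pair(pair(e, e), s(e))), m(m(s(e), c, pair(pair(e, e), s(e))), pair(c, m(pair(c, e), e, pair(pair(e, e), s(e)))), pair(pair(e, e), s(e)))))   [R3 at 2]
2. m(e, e, pair(m(m(m(pair(e, e), e, pair(pair(e, e), s(e))), c, pair(pair(e, e), s(e))), c, pair(pair(e, e), s(e))), m(m(s(e), c, pair(pair(e, e), s(e))), pair(c, m(pair(c, e), e, pair(pair(e, e), s(e)))), pair(pair(e, e), s(e)))))  →  m(e, e, pair(m(m(pair(e, e), e, pair(pair(e, e), s(e))), c, pair(pair(e, e), s(e))), m(m(s(e), c, pair(pair(e, e), s(e))), pair(c, m(pair(c, e), e, pair(pair(e, e), s(e)))), pair(pair(e, e), s(e)))))   [R3 at 3.1]
3. m(e, e, pair(m(m(pair(e, e), e, pair(pair(e, e), s(e))), c, pair(pair(e, e), s(e))), m(m(s(e), c, pair(pair(e, e), s(e))), pair(c, m(pair(c, e), e, pair(pair(e, e), s(e)))), pair(pair(e, e), s(e)))))  →  m(e, e, pair(m(pair(e, e), e, pair(pair(e, e), s(e))), m(m(s(e), c, pair(pair(e, e), s(e))), pair(c, m(pair(c, e), e, pair(pair(e, e), s(e)))), pair(pair(e, e), s(e)))))   [R3 at 3.1]
4. m(e, e, pair(m(pair(e, e), e, pair(pair(e, e), s(e))), m(m(s(e), c, pair(pair(e, e), s(e))), pair(c, m(pair(c, e), e, pair(pair(e, e), s(e)))), pair(pair(e, e), s(e)))))  →  m(e, e, pair(pair(e, e), m(m(s(e), c, pair(pair(e, e), s(e))), pair(c, m(pair(c, e), e, pair(pair(e, e), s(e)))), pair(pair(e, e), s(e)))))   [R3 at 3.1]
5. m(e, e, pair(pair(e, e), m(m(s(e), c, pair(pair(e, e), s(e))), pair(c, m(pair(c, e), e, pair(pair(e, e), s(e)))), pair(pair(e, e), s(e)))))  →  m(e, e, pair(pair(e, e), m(s(e), c, pair(pair(e, e), s(e)))))   [R3 at 3.2]
6. m(e, e, pair(pair(e, e), m(s(e), c, pair(pair(e, e), s(e)))))  →  m(e, e, pair(pair(e, e), s(e)))   [R3 at 3.2]
7. m(e, e, pair(pair(e, e), s(e)))  →  e   [R3 at ε]

Reduce t₂ = m(e, c, pair(pair(m(e, c, pair(pair(e, e), s(e))), e), s(e))):
1. m(e, c, pair(pair(m(e, c, pair(pair(e, e), s(e))), e), s(e)))  →  m(e, c, pair(pair(e, e), s(e)))   [R3 at 3.1.1]
2. m(e, c, pair(pair(e, e), s(e)))  →  e   [R3 at ε]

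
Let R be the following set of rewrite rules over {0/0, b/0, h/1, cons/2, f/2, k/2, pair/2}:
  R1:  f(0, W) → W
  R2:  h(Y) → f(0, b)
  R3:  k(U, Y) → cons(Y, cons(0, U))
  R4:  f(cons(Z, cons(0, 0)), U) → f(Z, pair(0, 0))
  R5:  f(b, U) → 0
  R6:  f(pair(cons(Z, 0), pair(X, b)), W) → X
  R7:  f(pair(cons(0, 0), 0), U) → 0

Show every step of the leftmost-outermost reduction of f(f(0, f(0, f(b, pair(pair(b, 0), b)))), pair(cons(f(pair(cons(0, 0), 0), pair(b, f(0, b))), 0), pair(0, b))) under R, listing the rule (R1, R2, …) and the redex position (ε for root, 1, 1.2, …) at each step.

pair(cons(0, 0), pair(0, b))

1. f(f(0, f(0, f(b, pair(pair(b, 0), b)))), pair(cons(f(pair(cons(0, 0), 0), pair(b, f(0, b))), 0), pair(0, b)))  →  f(f(0, f(b, pair(pair(b, 0), b))), pair(cons(f(pair(cons(0, 0), 0), pair(b, f(0, b))), 0), pair(0, b)))   [R1 at 1]
2. f(f(0, f(b, pair(pair(b, 0), b))), pair(cons(f(pair(cons(0, 0), 0), pair(b, f(0, b))), 0), pair(0, b)))  →  f(f(b, pair(pair(b, 0), b)), pair(cons(f(pair(cons(0, 0), 0), pair(b, f(0, b))), 0), pair(0, b)))   [R1 at 1]
3. f(f(b, pair(pair(b, 0), b)), pair(cons(f(pair(cons(0, 0), 0), pair(b, f(0, b))), 0), pair(0, b)))  →  f(0, pair(cons(f(pair(cons(0, 0), 0), pair(b, f(0, b))), 0), pair(0, b)))   [R5 at 1]
4. f(0, pair(cons(f(pair(cons(0, 0), 0), pair(b, f(0, b))), 0), pair(0, b)))  →  pair(cons(f(pair(cons(0, 0), 0), pair(b, f(0, b))), 0), pair(0, b))   [R1 at ε]
5. pair(cons(f(pair(cons(0, 0), 0), pair(b, f(0, b))), 0), pair(0, b))  →  pair(cons(0, 0), pair(0, b))   [R7 at 1.1]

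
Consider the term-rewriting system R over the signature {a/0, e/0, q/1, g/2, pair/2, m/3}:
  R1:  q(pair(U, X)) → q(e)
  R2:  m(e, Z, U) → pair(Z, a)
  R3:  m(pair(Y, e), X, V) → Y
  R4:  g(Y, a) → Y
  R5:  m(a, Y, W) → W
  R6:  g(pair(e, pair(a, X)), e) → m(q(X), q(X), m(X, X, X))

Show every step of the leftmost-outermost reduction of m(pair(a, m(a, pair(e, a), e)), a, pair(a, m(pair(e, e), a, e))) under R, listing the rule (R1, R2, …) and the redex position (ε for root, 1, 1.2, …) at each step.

1. m(pair(a, m(a, pair(e, a), e)), a, pair(a, m(pair(e, e), a, e)))  →  m(pair(a, e), a, pair(a, m(pair(e, e), a, e)))   [R5 at 1.2]
2. m(pair(a, e), a, pair(a, m(pair(e, e), a, e)))  →  a   [R3 at ε]

a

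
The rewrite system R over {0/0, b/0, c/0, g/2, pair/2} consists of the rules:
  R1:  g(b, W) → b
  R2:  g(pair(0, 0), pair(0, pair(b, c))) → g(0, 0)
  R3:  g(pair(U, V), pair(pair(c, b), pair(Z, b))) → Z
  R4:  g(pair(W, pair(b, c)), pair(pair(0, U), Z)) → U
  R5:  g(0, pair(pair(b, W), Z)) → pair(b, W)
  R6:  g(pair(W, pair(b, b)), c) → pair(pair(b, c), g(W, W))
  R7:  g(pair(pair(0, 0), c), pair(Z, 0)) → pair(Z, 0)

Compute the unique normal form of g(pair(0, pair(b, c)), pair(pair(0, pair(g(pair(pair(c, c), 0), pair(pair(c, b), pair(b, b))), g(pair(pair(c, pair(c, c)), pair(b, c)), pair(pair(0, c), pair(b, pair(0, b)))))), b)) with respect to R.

pair(b, c)

1. g(pair(0, pair(b, c)), pair(pair(0, pair(g(pair(pair(c, c), 0), pair(pair(c, b), pair(b, b))), g(pair(pair(c, pair(c, c)), pair(b, c)), pair(pair(0, c), pair(b, pair(0, b)))))), b))  →  pair(g(pair(pair(c, c), 0), pair(pair(c, b), pair(b, b))), g(pair(pair(c, pair(c, c)), pair(b, c)), pair(pair(0, c), pair(b, pair(0, b)))))   [R4 at ε]
2. pair(g(pair(pair(c, c), 0), pair(pair(c, b), pair(b, b))), g(pair(pair(c, pair(c, c)), pair(b, c)), pair(pair(0, c), pair(b, pair(0, b)))))  →  pair(b, g(pair(pair(c, pair(c, c)), pair(b, c)), pair(pair(0, c), pair(b, pair(0, b)))))   [R3 at 1]
3. pair(b, g(pair(pair(c, pair(c, c)), pair(b, c)), pair(pair(0, c), pair(b, pair(0, b)))))  →  pair(b, c)   [R4 at 2]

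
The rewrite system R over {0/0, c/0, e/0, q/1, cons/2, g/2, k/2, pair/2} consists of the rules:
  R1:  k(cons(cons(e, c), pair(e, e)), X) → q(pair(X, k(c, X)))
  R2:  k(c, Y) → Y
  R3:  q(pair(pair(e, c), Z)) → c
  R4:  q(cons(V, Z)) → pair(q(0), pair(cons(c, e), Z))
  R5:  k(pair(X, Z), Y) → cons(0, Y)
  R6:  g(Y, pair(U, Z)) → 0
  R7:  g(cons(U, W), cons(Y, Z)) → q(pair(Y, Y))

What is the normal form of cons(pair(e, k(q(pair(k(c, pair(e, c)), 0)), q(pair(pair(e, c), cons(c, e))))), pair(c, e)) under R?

cons(pair(e, c), pair(c, e))

1. cons(pair(e, k(q(pair(k(c, pair(e, c)), 0)), q(pair(pair(e, c), cons(c, e))))), pair(c, e))  →  cons(pair(e, k(q(pair(pair(e, c), 0)), q(pair(pair(e, c), cons(c, e))))), pair(c, e))   [R2 at 1.2.1.1.1]
2. cons(pair(e, k(q(pair(pair(e, c), 0)), q(pair(pair(e, c), cons(c, e))))), pair(c, e))  →  cons(pair(e, k(c, q(pair(pair(e, c), cons(c, e))))), pair(c, e))   [R3 at 1.2.1]
3. cons(pair(e, k(c, q(pair(pair(e, c), cons(c, e))))), pair(c, e))  →  cons(pair(e, q(pair(pair(e, c), cons(c, e)))), pair(c, e))   [R2 at 1.2]
4. cons(pair(e, q(pair(pair(e, c), cons(c, e)))), pair(c, e))  →  cons(pair(e, c), pair(c, e))   [R3 at 1.2]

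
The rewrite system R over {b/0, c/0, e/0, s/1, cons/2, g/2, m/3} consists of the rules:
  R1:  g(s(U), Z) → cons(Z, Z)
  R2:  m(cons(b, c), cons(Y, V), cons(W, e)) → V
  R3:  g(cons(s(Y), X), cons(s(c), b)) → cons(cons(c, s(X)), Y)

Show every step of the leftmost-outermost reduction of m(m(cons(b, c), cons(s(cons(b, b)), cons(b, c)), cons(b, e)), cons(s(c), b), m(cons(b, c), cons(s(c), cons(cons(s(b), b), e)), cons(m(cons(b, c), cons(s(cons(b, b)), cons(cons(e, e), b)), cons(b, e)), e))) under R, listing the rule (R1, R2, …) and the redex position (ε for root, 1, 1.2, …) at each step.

1. m(m(cons(b, c), cons(s(cons(b, b)), cons(b, c)), cons(b, e)), cons(s(c), b), m(cons(b, c), cons(s(c), cons(cons(s(b), b), e)), cons(m(cons(b, c), cons(s(cons(b, b)), cons(cons(e, e), b)), cons(b, e)), e)))  →  m(cons(b, c), cons(s(c), b), m(cons(b, c), cons(s(c), cons(cons(s(b), b), e)), cons(m(cons(b, c), cons(s(cons(b, b)), cons(cons(e, e), b)), cons(b, e)), e)))   [R2 at 1]
2. m(cons(b, c), cons(s(c), b), m(cons(b, c), cons(s(c), cons(cons(s(b), b), e)), cons(m(cons(b, c), cons(s(cons(b, b)), cons(cons(e, e), b)), cons(b, e)), e)))  →  m(cons(b, c), cons(s(c), b), cons(cons(s(b), b), e))   [R2 at 3]
3. m(cons(b, c), cons(s(c), b), cons(cons(s(b), b), e))  →  b   [R2 at ε]

b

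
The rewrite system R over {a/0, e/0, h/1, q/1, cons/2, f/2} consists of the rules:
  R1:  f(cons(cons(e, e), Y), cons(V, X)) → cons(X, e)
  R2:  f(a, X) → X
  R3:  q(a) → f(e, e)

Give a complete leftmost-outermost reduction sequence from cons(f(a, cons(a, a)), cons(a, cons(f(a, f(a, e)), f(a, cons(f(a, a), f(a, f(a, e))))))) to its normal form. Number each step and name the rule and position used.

cons(cons(a, a), cons(a, cons(e, cons(a, e))))

1. cons(f(a, cons(a, a)), cons(a, cons(f(a, f(a, e)), f(a, cons(f(a, a), f(a, f(a, e)))))))  →  cons(cons(a, a), cons(a, cons(f(a, f(a, e)), f(a, cons(f(a, a), f(a, f(a, e)))))))   [R2 at 1]
2. cons(cons(a, a), cons(a, cons(f(a, f(a, e)), f(a, cons(f(a, a), f(a, f(a, e)))))))  →  cons(cons(a, a), cons(a, cons(f(a, e), f(a, cons(f(a, a), f(a, f(a, e)))))))   [R2 at 2.2.1]
3. cons(cons(a, a), cons(a, cons(f(a, e), f(a, cons(f(a, a), f(a, f(a, e)))))))  →  cons(cons(a, a), cons(a, cons(e, f(a, cons(f(a, a), f(a, f(a, e)))))))   [R2 at 2.2.1]
4. cons(cons(a, a), cons(a, cons(e, f(a, cons(f(a, a), f(a, f(a, e)))))))  →  cons(cons(a, a), cons(a, cons(e, cons(f(a, a), f(a, f(a, e))))))   [R2 at 2.2.2]
5. cons(cons(a, a), cons(a, cons(e, cons(f(a, a), f(a, f(a, e))))))  →  cons(cons(a, a), cons(a, cons(e, cons(a, f(a, f(a, e))))))   [R2 at 2.2.2.1]
6. cons(cons(a, a), cons(a, cons(e, cons(a, f(a, f(a, e))))))  →  cons(cons(a, a), cons(a, cons(e, cons(a, f(a, e)))))   [R2 at 2.2.2.2]
7. cons(cons(a, a), cons(a, cons(e, cons(a, f(a, e)))))  →  cons(cons(a, a), cons(a, cons(e, cons(a, e))))   [R2 at 2.2.2.2]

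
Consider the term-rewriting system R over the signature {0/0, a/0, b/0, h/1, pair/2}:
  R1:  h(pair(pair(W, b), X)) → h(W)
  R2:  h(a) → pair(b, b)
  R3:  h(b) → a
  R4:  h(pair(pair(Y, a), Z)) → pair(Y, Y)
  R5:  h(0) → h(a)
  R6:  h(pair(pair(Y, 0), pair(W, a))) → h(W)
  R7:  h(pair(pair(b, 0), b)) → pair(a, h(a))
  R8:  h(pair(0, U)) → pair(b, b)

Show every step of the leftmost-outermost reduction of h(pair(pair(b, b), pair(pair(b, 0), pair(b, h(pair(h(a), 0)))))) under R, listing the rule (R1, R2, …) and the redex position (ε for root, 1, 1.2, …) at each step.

a

1. h(pair(pair(b, b), pair(pair(b, 0), pair(b, h(pair(h(a), 0))))))  →  h(b)   [R1 at ε]
2. h(b)  →  a   [R3 at ε]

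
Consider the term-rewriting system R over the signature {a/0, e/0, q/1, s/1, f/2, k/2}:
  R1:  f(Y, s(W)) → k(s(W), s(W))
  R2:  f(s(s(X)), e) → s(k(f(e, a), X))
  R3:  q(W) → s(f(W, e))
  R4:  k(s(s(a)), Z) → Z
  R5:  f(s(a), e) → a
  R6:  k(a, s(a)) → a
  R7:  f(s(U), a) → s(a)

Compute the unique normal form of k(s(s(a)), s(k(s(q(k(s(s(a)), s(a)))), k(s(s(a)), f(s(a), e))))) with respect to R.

s(a)

1. k(s(s(a)), s(k(s(q(k(s(s(a)), s(a)))), k(s(s(a)), f(s(a), e)))))  →  s(k(s(q(k(s(s(a)), s(a)))), k(s(s(a)), f(s(a), e))))   [R4 at ε]
2. s(k(s(q(k(s(s(a)), s(a)))), k(s(s(a)), f(s(a), e))))  →  s(k(s(s(f(k(s(s(a)), s(a)), e))), k(s(s(a)), f(s(a), e))))   [R3 at 1.1.1]
3. s(k(s(s(f(k(s(s(a)), s(a)), e))), k(s(s(a)), f(s(a), e))))  →  s(k(s(s(f(s(a), e))), k(s(s(a)), f(s(a), e))))   [R4 at 1.1.1.1.1]
4. s(k(s(s(f(s(a), e))), k(s(s(a)), f(s(a), e))))  →  s(k(s(s(a)), k(s(s(a)), f(s(a), e))))   [R5 at 1.1.1.1]
5. s(k(s(s(a)), k(s(s(a)), f(s(a), e))))  →  s(k(s(s(a)), f(s(a), e)))   [R4 at 1]
6. s(k(s(s(a)), f(s(a), e)))  →  s(f(s(a), e))   [R4 at 1]
7. s(f(s(a), e))  →  s(a)   [R5 at 1]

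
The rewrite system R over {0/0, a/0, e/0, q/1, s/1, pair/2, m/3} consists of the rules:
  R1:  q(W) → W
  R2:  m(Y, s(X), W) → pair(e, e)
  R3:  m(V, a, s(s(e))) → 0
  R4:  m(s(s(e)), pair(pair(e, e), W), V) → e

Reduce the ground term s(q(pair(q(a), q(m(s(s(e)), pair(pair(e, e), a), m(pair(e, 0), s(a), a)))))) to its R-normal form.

s(pair(a, e))

1. s(q(pair(q(a), q(m(s(s(e)), pair(pair(e, e), a), m(pair(e, 0), s(a), a))))))  →  s(pair(q(a), q(m(s(s(e)), pair(pair(e, e), a), m(pair(e, 0), s(a), a)))))   [R1 at 1]
2. s(pair(q(a), q(m(s(s(e)), pair(pair(e, e), a), m(pair(e, 0), s(a), a)))))  →  s(pair(a, q(m(s(s(e)), pair(pair(e, e), a), m(pair(e, 0), s(a), a)))))   [R1 at 1.1]
3. s(pair(a, q(m(s(s(e)), pair(pair(e, e), a), m(pair(e, 0), s(a), a)))))  →  s(pair(a, m(s(s(e)), pair(pair(e, e), a), m(pair(e, 0), s(a), a))))   [R1 at 1.2]
4. s(pair(a, m(s(s(e)), pair(pair(e, e), a), m(pair(e, 0), s(a), a))))  →  s(pair(a, e))   [R4 at 1.2]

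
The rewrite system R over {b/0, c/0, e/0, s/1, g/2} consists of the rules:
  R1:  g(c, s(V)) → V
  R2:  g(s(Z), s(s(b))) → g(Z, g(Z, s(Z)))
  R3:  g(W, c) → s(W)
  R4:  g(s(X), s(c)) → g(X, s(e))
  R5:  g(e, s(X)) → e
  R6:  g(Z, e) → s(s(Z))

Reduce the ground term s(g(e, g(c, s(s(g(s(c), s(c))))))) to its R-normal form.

1. s(g(e, g(c, s(s(g(s(c), s(c)))))))  →  s(g(e, s(g(s(c), s(c)))))   [R1 at 1.2]
2. s(g(e, s(g(s(c), s(c)))))  →  s(e)   [R5 at 1]

s(e)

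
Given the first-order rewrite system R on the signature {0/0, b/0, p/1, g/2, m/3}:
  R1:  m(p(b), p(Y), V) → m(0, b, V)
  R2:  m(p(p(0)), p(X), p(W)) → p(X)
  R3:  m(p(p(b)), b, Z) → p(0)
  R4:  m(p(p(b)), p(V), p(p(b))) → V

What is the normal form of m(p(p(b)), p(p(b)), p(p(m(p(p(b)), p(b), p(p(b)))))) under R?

1. m(p(p(b)), p(p(b)), p(p(m(p(p(b)), p(b), p(p(b))))))  →  m(p(p(b)), p(p(b)), p(p(b)))   [R4 at 3.1.1]
2. m(p(p(b)), p(p(b)), p(p(b)))  →  p(b)   [R4 at ε]

p(b)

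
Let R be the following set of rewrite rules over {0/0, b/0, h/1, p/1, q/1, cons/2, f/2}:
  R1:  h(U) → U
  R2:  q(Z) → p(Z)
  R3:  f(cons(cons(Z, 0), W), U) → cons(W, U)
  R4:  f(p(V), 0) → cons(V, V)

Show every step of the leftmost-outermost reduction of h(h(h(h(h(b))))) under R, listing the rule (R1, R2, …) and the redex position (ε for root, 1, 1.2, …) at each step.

b

1. h(h(h(h(h(b)))))  →  h(h(h(h(b))))   [R1 at ε]
2. h(h(h(h(b))))  →  h(h(h(b)))   [R1 at ε]
3. h(h(h(b)))  →  h(h(b))   [R1 at ε]
4. h(h(b))  →  h(b)   [R1 at ε]
5. h(b)  →  b   [R1 at ε]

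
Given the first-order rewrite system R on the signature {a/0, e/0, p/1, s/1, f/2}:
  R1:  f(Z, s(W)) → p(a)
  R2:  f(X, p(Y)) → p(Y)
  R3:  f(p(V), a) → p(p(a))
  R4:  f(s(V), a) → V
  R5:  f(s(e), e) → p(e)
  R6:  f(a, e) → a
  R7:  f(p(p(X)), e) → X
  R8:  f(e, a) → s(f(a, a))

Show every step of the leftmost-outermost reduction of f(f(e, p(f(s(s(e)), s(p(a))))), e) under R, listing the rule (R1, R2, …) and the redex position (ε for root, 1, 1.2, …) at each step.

a

1. f(f(e, p(f(s(s(e)), s(p(a))))), e)  →  f(p(f(s(s(e)), s(p(a)))), e)   [R2 at 1]
2. f(p(f(s(s(e)), s(p(a)))), e)  →  f(p(p(a)), e)   [R1 at 1.1]
3. f(p(p(a)), e)  →  a   [R7 at ε]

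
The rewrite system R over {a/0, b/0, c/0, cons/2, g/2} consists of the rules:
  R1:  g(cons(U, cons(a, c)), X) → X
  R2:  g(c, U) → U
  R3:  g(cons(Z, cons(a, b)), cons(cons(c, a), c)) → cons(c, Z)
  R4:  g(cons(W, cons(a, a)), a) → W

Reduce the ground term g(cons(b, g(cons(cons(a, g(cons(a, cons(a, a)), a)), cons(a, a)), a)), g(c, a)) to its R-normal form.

b

1. g(cons(b, g(cons(cons(a, g(cons(a, cons(a, a)), a)), cons(a, a)), a)), g(c, a))  →  g(cons(b, cons(a, g(cons(a, cons(a, a)), a))), g(c, a))   [R4 at 1.2]
2. g(cons(b, cons(a, g(cons(a, cons(a, a)), a))), g(c, a))  →  g(cons(b, cons(a, a)), g(c, a))   [R4 at 1.2.2]
3. g(cons(b, cons(a, a)), g(c, a))  →  g(cons(b, cons(a, a)), a)   [R2 at 2]
4. g(cons(b, cons(a, a)), a)  →  b   [R4 at ε]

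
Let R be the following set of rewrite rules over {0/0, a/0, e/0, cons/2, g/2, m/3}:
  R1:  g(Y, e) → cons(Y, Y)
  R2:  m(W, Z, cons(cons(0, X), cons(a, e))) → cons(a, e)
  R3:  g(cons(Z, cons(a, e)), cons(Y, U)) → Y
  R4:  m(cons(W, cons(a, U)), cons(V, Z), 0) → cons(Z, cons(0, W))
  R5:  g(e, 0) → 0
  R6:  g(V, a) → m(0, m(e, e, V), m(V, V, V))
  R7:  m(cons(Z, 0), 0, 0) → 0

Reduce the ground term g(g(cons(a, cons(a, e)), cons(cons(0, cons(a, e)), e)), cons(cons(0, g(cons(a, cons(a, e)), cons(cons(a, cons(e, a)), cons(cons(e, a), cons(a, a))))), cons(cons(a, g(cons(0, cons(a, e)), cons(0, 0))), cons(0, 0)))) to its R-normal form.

1. g(g(cons(a, cons(a, e)), cons(cons(0, cons(a, e)), e)), cons(cons(0, g(cons(a, cons(a, e)), cons(cons(a, cons(e, a)), cons(cons(e, a), cons(a, a))))), cons(cons(a, g(cons(0, cons(a, e)), cons(0, 0))), cons(0, 0))))  →  g(cons(0, cons(a, e)), cons(cons(0, g(cons(a, cons(a, e)), cons(cons(a, cons(e, a)), cons(cons(e, a), cons(a, a))))), cons(cons(a, g(cons(0, cons(a, e)), cons(0, 0))), cons(0, 0))))   [R3 at 1]
2. g(cons(0, cons(a, e)), cons(cons(0, g(cons(a, cons(a, e)), cons(cons(a, cons(e, a)), cons(cons(e, a), cons(a, a))))), cons(cons(a, g(cons(0, cons(a, e)), cons(0, 0))), cons(0, 0))))  →  cons(0, g(cons(a, cons(a, e)), cons(cons(a, cons(e, a)), cons(cons(e, a), cons(a, a)))))   [R3 at ε]
3. cons(0, g(cons(a, cons(a, e)), cons(cons(a, cons(e, a)), cons(cons(e, a), cons(a, a)))))  →  cons(0, cons(a, cons(e, a)))   [R3 at 2]

cons(0, cons(a, cons(e, a)))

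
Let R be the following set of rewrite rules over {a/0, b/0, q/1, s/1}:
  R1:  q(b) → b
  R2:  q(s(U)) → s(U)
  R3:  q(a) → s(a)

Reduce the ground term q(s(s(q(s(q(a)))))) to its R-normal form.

s(s(s(s(a))))

1. q(s(s(q(s(q(a))))))  →  s(s(q(s(q(a)))))   [R2 at ε]
2. s(s(q(s(q(a)))))  →  s(s(s(q(a))))   [R2 at 1.1]
3. s(s(s(q(a))))  →  s(s(s(s(a))))   [R3 at 1.1.1]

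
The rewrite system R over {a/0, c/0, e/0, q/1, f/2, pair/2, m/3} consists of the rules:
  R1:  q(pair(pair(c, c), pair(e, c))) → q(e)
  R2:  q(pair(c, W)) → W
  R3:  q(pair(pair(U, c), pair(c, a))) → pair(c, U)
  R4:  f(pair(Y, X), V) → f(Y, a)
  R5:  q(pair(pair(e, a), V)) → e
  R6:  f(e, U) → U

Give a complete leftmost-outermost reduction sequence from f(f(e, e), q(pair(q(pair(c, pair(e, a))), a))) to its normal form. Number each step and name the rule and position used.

e

1. f(f(e, e), q(pair(q(pair(c, pair(e, a))), a)))  →  f(e, q(pair(q(pair(c, pair(e, a))), a)))   [R6 at 1]
2. f(e, q(pair(q(pair(c, pair(e, a))), a)))  →  q(pair(q(pair(c, pair(e, a))), a))   [R6 at ε]
3. q(pair(q(pair(c, pair(e, a))), a))  →  q(pair(pair(e, a), a))   [R2 at 1.1]
4. q(pair(pair(e, a), a))  →  e   [R5 at ε]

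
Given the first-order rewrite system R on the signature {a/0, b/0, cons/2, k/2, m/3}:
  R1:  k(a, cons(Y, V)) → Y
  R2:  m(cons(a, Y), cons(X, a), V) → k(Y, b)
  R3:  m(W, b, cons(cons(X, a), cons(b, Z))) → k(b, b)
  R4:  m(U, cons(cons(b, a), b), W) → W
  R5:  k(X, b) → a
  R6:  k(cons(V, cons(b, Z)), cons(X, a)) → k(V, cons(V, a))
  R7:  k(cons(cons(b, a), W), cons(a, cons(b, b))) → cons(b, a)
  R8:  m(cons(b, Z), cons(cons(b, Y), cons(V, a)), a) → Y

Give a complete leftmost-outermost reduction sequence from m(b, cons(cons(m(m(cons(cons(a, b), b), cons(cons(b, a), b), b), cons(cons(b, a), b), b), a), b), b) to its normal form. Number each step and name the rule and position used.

b

1. m(b, cons(cons(m(m(cons(cons(a, b), b), cons(cons(b, a), b), b), cons(cons(b, a), b), b), a), b), b)  →  m(b, cons(cons(b, a), b), b)   [R4 at 2.1.1]
2. m(b, cons(cons(b, a), b), b)  →  b   [R4 at ε]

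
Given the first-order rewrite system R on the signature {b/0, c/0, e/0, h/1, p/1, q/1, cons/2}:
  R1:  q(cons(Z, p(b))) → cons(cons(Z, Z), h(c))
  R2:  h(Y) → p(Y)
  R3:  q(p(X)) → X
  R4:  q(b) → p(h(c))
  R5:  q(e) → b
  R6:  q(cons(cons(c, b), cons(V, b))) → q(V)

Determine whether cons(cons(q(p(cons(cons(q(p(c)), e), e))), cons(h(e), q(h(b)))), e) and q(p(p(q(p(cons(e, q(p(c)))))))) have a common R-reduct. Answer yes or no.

Reduce t₁ = cons(cons(q(p(cons(cons(q(p(c)), e), e))), cons(h(e), q(h(b)))), e):
1. cons(cons(q(p(cons(cons(q(p(c)), e), e))), cons(h(e), q(h(b)))), e)  →  cons(cons(cons(cons(q(p(c)), e), e), cons(h(e), q(h(b)))), e)   [R3 at 1.1]
2. cons(cons(cons(cons(q(p(c)), e), e), cons(h(e), q(h(b)))), e)  →  cons(cons(cons(cons(c, e), e), cons(h(e), q(h(b)))), e)   [R3 at 1.1.1.1]
3. cons(cons(cons(cons(c, e), e), cons(h(e), q(h(b)))), e)  →  cons(cons(cons(cons(c, e), e), cons(p(e), q(h(b)))), e)   [R2 at 1.2.1]
4. cons(cons(cons(cons(c, e), e), cons(p(e), q(h(b)))), e)  →  cons(cons(cons(cons(c, e), e), cons(p(e), q(p(b)))), e)   [R2 at 1.2.2.1]
5. cons(cons(cons(cons(c, e), e), cons(p(e), q(p(b)))), e)  →  cons(cons(cons(cons(c, e), e), cons(p(e), b)), e)   [R3 at 1.2.2]

Reduce t₂ = q(p(p(q(p(cons(e, q(p(c)))))))):
1. q(p(p(q(p(cons(e, q(p(c))))))))  →  p(q(p(cons(e, q(p(c))))))   [R3 at ε]
2. p(q(p(cons(e, q(p(c))))))  →  p(cons(e, q(p(c))))   [R3 at 1]
3. p(cons(e, q(p(c))))  →  p(cons(e, c))   [R3 at 1.2]

no — NF(t₁) = cons(cons(cons(cons(c, e), e), cons(p(e), b)), e), NF(t₂) = p(cons(e, c))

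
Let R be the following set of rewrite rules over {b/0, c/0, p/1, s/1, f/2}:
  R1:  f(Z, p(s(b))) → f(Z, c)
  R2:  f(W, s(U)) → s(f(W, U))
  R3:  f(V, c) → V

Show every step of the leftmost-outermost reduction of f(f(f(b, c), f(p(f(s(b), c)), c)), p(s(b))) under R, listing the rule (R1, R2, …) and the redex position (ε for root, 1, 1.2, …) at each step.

1. f(f(f(b, c), f(p(f(s(b), c)), c)), p(s(b)))  →  f(f(f(b, c), f(p(f(s(b), c)), c)), c)   [R1 at ε]
2. f(f(f(b, c), f(p(f(s(b), c)), c)), c)  →  f(f(b, c), f(p(f(s(b), c)), c))   [R3 at ε]
3. f(f(b, c), f(p(f(s(b), c)), c))  →  f(b, f(p(f(s(b), c)), c))   [R3 at 1]
4. f(b, f(p(f(s(b), c)), c))  →  f(b, p(f(s(b), c)))   [R3 at 2]
5. f(b, p(f(s(b), c)))  →  f(b, p(s(b)))   [R3 at 2.1]
6. f(b, p(s(b)))  →  f(b, c)   [R1 at ε]
7. f(b, c)  →  b   [R3 at ε]

b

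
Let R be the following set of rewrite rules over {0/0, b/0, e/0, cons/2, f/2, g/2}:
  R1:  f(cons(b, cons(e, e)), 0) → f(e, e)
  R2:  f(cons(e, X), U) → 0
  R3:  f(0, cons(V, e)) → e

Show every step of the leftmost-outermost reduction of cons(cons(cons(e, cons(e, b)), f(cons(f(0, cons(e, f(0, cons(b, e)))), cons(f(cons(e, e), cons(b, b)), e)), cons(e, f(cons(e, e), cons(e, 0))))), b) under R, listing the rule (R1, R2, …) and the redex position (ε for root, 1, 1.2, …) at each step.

1. cons(cons(cons(e, cons(e, b)), f(cons(f(0, cons(e, f(0, cons(b, e)))), cons(f(cons(e, e), cons(b, b)), e)), cons(e, f(cons(e, e), cons(e, 0))))), b)  →  cons(cons(cons(e, cons(e, b)), f(cons(f(0, cons(e, e)), cons(f(cons(e, e), cons(b, b)), e)), cons(e, f(cons(e, e), cons(e, 0))))), b)   [R3 at 1.2.1.1.2.2]
2. cons(cons(cons(e, cons(e, b)), f(cons(f(0, cons(e, e)), cons(f(cons(e, e), cons(b, b)), e)), cons(e, f(cons(e, e), cons(e, 0))))), b)  →  cons(cons(cons(e, cons(e, b)), f(cons(e, cons(f(cons(e, e), cons(b, b)), e)), cons(e, f(cons(e, e), cons(e, 0))))), b)   [R3 at 1.2.1.1]
3. cons(cons(cons(e, cons(e, b)), f(cons(e, cons(f(cons(e, e), cons(b, b)), e)), cons(e, f(cons(e, e), cons(e, 0))))), b)  →  cons(cons(cons(e, cons(e, b)), 0), b)   [R2 at 1.2]

cons(cons(cons(e, cons(e, b)), 0), b)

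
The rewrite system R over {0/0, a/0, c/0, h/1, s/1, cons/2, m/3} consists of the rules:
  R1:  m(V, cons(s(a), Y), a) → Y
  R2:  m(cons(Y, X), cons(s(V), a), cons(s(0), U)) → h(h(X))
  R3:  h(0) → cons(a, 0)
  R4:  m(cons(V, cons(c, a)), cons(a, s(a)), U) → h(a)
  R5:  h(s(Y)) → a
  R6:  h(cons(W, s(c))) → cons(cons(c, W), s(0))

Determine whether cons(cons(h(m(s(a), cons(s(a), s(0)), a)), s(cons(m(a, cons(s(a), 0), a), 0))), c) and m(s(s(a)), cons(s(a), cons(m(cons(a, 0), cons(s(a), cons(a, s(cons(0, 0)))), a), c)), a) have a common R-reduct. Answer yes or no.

yes — NF(t₁) = cons(cons(a, s(cons(0, 0))), c), NF(t₂) = cons(cons(a, s(cons(0, 0))), c)

Reduce t₁ = cons(cons(h(m(s(a), cons(s(a), s(0)), a)), s(cons(m(a, cons(s(a), 0), a), 0))), c):
1. cons(cons(h(m(s(a), cons(s(a), s(0)), a)), s(cons(m(a, cons(s(a), 0), a), 0))), c)  →  cons(cons(h(s(0)), s(cons(m(a, cons(s(a), 0), a), 0))), c)   [R1 at 1.1.1]
2. cons(cons(h(s(0)), s(cons(m(a, cons(s(a), 0), a), 0))), c)  →  cons(cons(a, s(cons(m(a, cons(s(a), 0), a), 0))), c)   [R5 at 1.1]
3. cons(cons(a, s(cons(m(a, cons(s(a), 0), a), 0))), c)  →  cons(cons(a, s(cons(0, 0))), c)   [R1 at 1.2.1.1]

Reduce t₂ = m(s(s(a)), cons(s(a), cons(m(cons(a, 0), cons(s(a), cons(a, s(cons(0, 0)))), a), c)), a):
1. m(s(s(a)), cons(s(a), cons(m(cons(a, 0), cons(s(a), cons(a, s(cons(0, 0)))), a), c)), a)  →  cons(m(cons(a, 0), cons(s(a), cons(a, s(cons(0, 0)))), a), c)   [R1 at ε]
2. cons(m(cons(a, 0), cons(s(a), cons(a, s(cons(0, 0)))), a), c)  →  cons(cons(a, s(cons(0, 0))), c)   [R1 at 1]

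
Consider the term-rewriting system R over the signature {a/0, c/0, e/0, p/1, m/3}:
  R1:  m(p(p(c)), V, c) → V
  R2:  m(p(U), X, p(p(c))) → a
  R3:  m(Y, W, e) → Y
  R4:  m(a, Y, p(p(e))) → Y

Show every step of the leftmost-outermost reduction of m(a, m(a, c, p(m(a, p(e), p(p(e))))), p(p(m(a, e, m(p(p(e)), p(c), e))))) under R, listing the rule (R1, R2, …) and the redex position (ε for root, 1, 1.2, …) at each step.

c

1. m(a, m(a, c, p(m(a, p(e), p(p(e))))), p(p(m(a, e, m(p(p(e)), p(c), e)))))  →  m(a, m(a, c, p(p(e))), p(p(m(a, e, m(p(p(e)), p(c), e)))))   [R4 at 2.3.1]
2. m(a, m(a, c, p(p(e))), p(p(m(a, e, m(p(p(e)), p(c), e)))))  →  m(a, c, p(p(m(a, e, m(p(p(e)), p(c), e)))))   [R4 at 2]
3. m(a, c, p(p(m(a, e, m(p(p(e)), p(c), e)))))  →  m(a, c, p(p(m(a, e, p(p(e))))))   [R3 at 3.1.1.3]
4. m(a, c, p(p(m(a, e, p(p(e))))))  →  m(a, c, p(p(e)))   [R4 at 3.1.1]
5. m(a, c, p(p(e)))  →  c   [R4 at ε]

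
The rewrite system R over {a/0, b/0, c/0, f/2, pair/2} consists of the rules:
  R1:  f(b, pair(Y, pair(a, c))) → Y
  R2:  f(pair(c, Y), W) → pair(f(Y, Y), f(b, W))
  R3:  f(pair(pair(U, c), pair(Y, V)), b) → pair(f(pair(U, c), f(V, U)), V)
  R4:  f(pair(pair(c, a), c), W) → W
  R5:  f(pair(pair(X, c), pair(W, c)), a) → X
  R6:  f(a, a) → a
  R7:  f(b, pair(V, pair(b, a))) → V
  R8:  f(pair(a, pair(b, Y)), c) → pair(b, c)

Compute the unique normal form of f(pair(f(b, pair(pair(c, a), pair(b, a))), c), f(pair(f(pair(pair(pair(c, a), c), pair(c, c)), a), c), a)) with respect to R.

1. f(pair(f(b, pair(pair(c, a), pair(b, a))), c), f(pair(f(pair(pair(pair(c, a), c), pair(c, c)), a), c), a))  →  f(pair(pair(c, a), c), f(pair(f(pair(pair(pair(c, a), c), pair(c, c)), a), c), a))   [R7 at 1.1]
2. f(pair(pair(c, a), c), f(pair(f(pair(pair(pair(c, a), c), pair(c, c)), a), c), a))  →  f(pair(f(pair(pair(pair(c, a), c), pair(c, c)), a), c), a)   [R4 at ε]
3. f(pair(f(pair(pair(pair(c, a), c), pair(c, c)), a), c), a)  →  f(pair(pair(c, a), c), a)   [R5 at 1.1]
4. f(pair(pair(c, a), c), a)  →  a   [R4 at ε]

a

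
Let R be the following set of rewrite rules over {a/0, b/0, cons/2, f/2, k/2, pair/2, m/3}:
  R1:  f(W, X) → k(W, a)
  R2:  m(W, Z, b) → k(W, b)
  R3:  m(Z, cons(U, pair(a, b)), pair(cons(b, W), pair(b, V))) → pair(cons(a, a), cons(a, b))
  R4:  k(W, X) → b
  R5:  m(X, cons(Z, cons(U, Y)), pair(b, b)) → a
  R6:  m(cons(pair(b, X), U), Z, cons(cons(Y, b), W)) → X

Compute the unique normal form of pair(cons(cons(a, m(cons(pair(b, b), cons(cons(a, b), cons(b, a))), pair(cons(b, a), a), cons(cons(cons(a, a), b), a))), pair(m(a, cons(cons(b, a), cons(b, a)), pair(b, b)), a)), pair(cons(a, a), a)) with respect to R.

1. pair(cons(cons(a, m(cons(pair(b, b), cons(cons(a, b), cons(b, a))), pair(cons(b, a), a), cons(cons(cons(a, a), b), a))), pair(m(a, cons(cons(b, a), cons(b, a)), pair(b, b)), a)), pair(cons(a, a), a))  →  pair(cons(cons(a, b), pair(m(a, cons(cons(b, a), cons(b, a)), pair(b, b)), a)), pair(cons(a, a), a))   [R6 at 1.1.2]
2. pair(cons(cons(a, b), pair(m(a, cons(cons(b, a), cons(b, a)), pair(b, b)), a)), pair(cons(a, a), a))  →  pair(cons(cons(a, b), pair(a, a)), pair(cons(a, a), a))   [R5 at 1.2.1]

pair(cons(cons(a, b), pair(a, a)), pair(cons(a, a), a))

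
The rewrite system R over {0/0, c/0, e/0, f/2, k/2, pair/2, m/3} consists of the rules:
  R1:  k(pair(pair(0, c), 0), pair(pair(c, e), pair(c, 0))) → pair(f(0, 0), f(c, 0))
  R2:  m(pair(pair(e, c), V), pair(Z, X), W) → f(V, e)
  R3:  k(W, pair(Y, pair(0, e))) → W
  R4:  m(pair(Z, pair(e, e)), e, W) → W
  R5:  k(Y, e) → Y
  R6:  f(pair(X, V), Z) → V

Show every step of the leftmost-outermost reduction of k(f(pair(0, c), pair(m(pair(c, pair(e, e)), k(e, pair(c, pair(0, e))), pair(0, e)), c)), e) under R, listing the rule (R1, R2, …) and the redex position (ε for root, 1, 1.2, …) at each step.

c

1. k(f(pair(0, c), pair(m(pair(c, pair(e, e)), k(e, pair(c, pair(0, e))), pair(0, e)), c)), e)  →  f(pair(0, c), pair(m(pair(c, pair(e, e)), k(e, pair(c, pair(0, e))), pair(0, e)), c))   [R5 at ε]
2. f(pair(0, c), pair(m(pair(c, pair(e, e)), k(e, pair(c, pair(0, e))), pair(0, e)), c))  →  c   [R6 at ε]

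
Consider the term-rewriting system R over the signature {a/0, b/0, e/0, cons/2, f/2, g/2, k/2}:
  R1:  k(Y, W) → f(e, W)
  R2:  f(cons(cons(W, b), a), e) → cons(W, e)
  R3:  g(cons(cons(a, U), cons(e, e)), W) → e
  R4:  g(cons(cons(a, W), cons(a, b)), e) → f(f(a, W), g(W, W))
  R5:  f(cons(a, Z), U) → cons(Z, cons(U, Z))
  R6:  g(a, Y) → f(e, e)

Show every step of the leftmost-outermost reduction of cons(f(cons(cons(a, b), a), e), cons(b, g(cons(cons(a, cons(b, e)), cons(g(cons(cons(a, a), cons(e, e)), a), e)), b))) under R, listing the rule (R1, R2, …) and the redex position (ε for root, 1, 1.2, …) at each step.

1. cons(f(cons(cons(a, b), a), e), cons(b, g(cons(cons(a, cons(b, e)), cons(g(cons(cons(a, a), cons(e, e)), a), e)), b)))  →  cons(cons(a, e), cons(b, g(cons(cons(a, cons(b, e)), cons(g(cons(cons(a, a), cons(e, e)), a), e)), b)))   [R2 at 1]
2. cons(cons(a, e), cons(b, g(cons(cons(a, cons(b, e)), cons(g(cons(cons(a, a), cons(e, e)), a), e)), b)))  →  cons(cons(a, e), cons(b, g(cons(cons(a, cons(b, e)), cons(e, e)), b)))   [R3 at 2.2.1.2.1]
3. cons(cons(a, e), cons(b, g(cons(cons(a, cons(b, e)), cons(e, e)), b)))  →  cons(cons(a, e), cons(b, e))   [R3 at 2.2]

cons(cons(a, e), cons(b, e))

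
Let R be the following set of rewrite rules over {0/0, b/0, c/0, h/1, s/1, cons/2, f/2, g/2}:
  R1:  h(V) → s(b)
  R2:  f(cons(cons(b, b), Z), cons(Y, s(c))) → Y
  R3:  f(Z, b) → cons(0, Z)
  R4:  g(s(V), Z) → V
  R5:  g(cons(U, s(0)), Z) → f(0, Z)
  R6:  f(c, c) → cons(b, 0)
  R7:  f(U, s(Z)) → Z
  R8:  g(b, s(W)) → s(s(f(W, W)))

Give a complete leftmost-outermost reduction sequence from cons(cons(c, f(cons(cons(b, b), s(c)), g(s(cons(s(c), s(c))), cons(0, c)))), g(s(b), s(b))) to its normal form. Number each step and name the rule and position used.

1. cons(cons(c, f(cons(cons(b, b), s(c)), g(s(cons(s(c), s(c))), cons(0, c)))), g(s(b), s(b)))  →  cons(cons(c, f(cons(cons(b, b), s(c)), cons(s(c), s(c)))), g(s(b), s(b)))   [R4 at 1.2.2]
2. cons(cons(c, f(cons(cons(b, b), s(c)), cons(s(c), s(c)))), g(s(b), s(b)))  →  cons(cons(c, s(c)), g(s(b), s(b)))   [R2 at 1.2]
3. cons(cons(c, s(c)), g(s(b), s(b)))  →  cons(cons(c, s(c)), b)   [R4 at 2]

cons(cons(c, s(c)), b)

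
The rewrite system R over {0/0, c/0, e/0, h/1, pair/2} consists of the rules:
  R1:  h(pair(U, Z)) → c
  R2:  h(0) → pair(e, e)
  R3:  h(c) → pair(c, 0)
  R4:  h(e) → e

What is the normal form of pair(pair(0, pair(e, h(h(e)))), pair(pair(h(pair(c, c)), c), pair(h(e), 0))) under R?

pair(pair(0, pair(e, e)), pair(pair(c, c), pair(e, 0)))

1. pair(pair(0, pair(e, h(h(e)))), pair(pair(h(pair(c, c)), c), pair(h(e), 0)))  →  pair(pair(0, pair(e, h(e))), pair(pair(h(pair(c, c)), c), pair(h(e), 0)))   [R4 at 1.2.2.1]
2. pair(pair(0, pair(e, h(e))), pair(pair(h(pair(c, c)), c), pair(h(e), 0)))  →  pair(pair(0, pair(e, e)), pair(pair(h(pair(c, c)), c), pair(h(e), 0)))   [R4 at 1.2.2]
3. pair(pair(0, pair(e, e)), pair(pair(h(pair(c, c)), c), pair(h(e), 0)))  →  pair(pair(0, pair(e, e)), pair(pair(c, c), pair(h(e), 0)))   [R1 at 2.1.1]
4. pair(pair(0, pair(e, e)), pair(pair(c, c), pair(h(e), 0)))  →  pair(pair(0, pair(e, e)), pair(pair(c, c), pair(e, 0)))   [R4 at 2.2.1]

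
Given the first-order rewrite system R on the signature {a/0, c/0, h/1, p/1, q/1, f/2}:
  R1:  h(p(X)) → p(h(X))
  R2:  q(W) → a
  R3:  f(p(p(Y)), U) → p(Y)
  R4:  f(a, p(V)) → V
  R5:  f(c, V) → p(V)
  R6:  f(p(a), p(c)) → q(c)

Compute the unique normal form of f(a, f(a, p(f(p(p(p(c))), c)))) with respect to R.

p(c)

1. f(a, f(a, p(f(p(p(p(c))), c))))  →  f(a, f(p(p(p(c))), c))   [R4 at 2]
2. f(a, f(p(p(p(c))), c))  →  f(a, p(p(c)))   [R3 at 2]
3. f(a, p(p(c)))  →  p(c)   [R4 at ε]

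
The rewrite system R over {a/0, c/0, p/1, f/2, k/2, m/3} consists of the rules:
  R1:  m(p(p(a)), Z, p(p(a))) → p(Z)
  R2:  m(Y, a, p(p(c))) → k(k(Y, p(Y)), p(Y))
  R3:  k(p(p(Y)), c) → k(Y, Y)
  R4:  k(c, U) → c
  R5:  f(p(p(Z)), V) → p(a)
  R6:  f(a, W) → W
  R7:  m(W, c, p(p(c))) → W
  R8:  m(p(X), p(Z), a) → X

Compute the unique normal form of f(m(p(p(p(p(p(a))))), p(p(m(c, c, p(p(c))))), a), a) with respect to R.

p(a)

1. f(m(p(p(p(p(p(a))))), p(p(m(c, c, p(p(c))))), a), a)  →  f(p(p(p(p(a)))), a)   [R8 at 1]
2. f(p(p(p(p(a)))), a)  →  p(a)   [R5 at ε]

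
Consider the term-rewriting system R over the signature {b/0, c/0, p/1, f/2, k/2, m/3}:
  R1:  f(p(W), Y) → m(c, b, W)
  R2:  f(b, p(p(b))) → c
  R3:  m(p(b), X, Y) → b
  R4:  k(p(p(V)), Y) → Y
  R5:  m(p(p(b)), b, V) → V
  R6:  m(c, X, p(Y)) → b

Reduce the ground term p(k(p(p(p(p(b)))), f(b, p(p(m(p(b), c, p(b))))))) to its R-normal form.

1. p(k(p(p(p(p(b)))), f(b, p(p(m(p(b), c, p(b)))))))  →  p(f(b, p(p(m(p(b), c, p(b))))))   [R4 at 1]
2. p(f(b, p(p(m(p(b), c, p(b))))))  →  p(f(b, p(p(b))))   [R3 at 1.2.1.1]
3. p(f(b, p(p(b))))  →  p(c)   [R2 at 1]

p(c)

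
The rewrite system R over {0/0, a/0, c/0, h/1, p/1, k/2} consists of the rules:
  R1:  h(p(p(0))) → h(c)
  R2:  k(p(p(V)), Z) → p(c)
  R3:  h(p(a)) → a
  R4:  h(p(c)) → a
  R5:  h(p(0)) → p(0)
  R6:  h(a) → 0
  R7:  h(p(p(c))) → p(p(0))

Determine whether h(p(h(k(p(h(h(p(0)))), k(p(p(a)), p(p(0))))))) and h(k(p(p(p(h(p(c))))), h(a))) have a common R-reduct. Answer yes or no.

Reduce t₁ = h(p(h(k(p(h(h(p(0)))), k(p(p(a)), p(p(0))))))):
1. h(p(h(k(p(h(h(p(0)))), k(p(p(a)), p(p(0)))))))  →  h(p(h(k(p(h(p(0))), k(p(p(a)), p(p(0)))))))   [R5 at 1.1.1.1.1.1]
2. h(p(h(k(p(h(p(0))), k(p(p(a)), p(p(0)))))))  →  h(p(h(k(p(p(0)), k(p(p(a)), p(p(0)))))))   [R5 at 1.1.1.1.1]
3. h(p(h(k(p(p(0)), k(p(p(a)), p(p(0)))))))  →  h(p(h(p(c))))   [R2 at 1.1.1]
4. h(p(h(p(c))))  →  h(p(a))   [R4 at 1.1]
5. h(p(a))  →  a   [R3 at ε]

Reduce t₂ = h(k(p(p(p(h(p(c))))), h(a))):
1. h(k(p(p(p(h(p(c))))), h(a)))  →  h(p(c))   [R2 at 1]
2. h(p(c))  →  a   [R4 at ε]

yes — NF(t₁) = a, NF(t₂) = a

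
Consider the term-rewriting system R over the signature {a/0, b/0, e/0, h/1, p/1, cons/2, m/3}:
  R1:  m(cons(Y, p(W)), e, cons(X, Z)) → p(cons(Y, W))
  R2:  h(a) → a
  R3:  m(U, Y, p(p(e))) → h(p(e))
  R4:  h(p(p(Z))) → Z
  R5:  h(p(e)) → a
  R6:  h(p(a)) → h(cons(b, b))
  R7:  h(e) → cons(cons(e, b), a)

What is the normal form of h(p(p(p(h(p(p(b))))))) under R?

1. h(p(p(p(h(p(p(b)))))))  →  p(h(p(p(b))))   [R4 at ε]
2. p(h(p(p(b))))  →  p(b)   [R4 at 1]

p(b)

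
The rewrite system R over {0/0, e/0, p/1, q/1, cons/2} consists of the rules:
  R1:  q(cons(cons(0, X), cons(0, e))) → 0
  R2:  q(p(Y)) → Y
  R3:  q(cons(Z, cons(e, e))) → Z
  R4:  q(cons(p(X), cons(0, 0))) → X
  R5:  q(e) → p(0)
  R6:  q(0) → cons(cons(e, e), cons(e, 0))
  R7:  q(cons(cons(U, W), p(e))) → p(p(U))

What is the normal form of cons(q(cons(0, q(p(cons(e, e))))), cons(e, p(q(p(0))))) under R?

1. cons(q(cons(0, q(p(cons(e, e))))), cons(e, p(q(p(0)))))  →  cons(q(cons(0, cons(e, e))), cons(e, p(q(p(0)))))   [R2 at 1.1.2]
2. cons(q(cons(0, cons(e, e))), cons(e, p(q(p(0)))))  →  cons(0, cons(e, p(q(p(0)))))   [R3 at 1]
3. cons(0, cons(e, p(q(p(0)))))  →  cons(0, cons(e, p(0)))   [R2 at 2.2.1]

cons(0, cons(e, p(0)))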